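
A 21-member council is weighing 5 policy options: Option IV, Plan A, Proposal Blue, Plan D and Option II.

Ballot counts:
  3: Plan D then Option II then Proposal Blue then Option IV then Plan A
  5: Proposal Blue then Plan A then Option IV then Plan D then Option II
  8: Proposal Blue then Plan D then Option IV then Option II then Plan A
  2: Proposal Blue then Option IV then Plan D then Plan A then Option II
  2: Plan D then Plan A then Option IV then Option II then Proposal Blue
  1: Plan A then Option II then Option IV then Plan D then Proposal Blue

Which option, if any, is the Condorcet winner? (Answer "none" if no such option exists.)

Check each pair by majority over 21 ballots:
Option IV–Plan A: Option IV 13–8.
Option IV vs Proposal Blue: Proposal Blue wins 18–3.
Option IV vs Plan D: Plan D, 13–8.
Option IV vs Option II: Option IV, 17–4.
Plan A vs Proposal Blue: Proposal Blue wins 18–3.
Plan A vs Plan D: Plan D, 15–6.
Plan A vs Option II: Option II, 11–10.
Proposal Blue–Plan D: Proposal Blue 15–6.
Proposal Blue vs Option II: Proposal Blue wins 15–6.
Plan D vs Option II: Plan D, 20–1.
Proposal Blue defeats every rival head-to-head and is the Condorcet winner.

Proposal Blue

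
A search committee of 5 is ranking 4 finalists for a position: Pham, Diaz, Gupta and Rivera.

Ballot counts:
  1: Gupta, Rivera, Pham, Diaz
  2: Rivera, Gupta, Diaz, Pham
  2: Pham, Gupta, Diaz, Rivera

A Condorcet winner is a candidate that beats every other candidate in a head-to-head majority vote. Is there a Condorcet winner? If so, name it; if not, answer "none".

Check each pair by majority over 5 ballots:
Pham vs Diaz: Pham, 3–2.
Pham vs Gupta: Gupta, 3–2.
Pham vs Rivera: Rivera wins 3–2.
Diaz vs Gupta: Gupta wins 5–0.
Diaz vs Rivera: Rivera wins 3–2.
Gupta vs Rivera: Gupta, 3–2.
Gupta beats each of Pham, Diaz, Rivera — Gupta is the Condorcet winner.

Gupta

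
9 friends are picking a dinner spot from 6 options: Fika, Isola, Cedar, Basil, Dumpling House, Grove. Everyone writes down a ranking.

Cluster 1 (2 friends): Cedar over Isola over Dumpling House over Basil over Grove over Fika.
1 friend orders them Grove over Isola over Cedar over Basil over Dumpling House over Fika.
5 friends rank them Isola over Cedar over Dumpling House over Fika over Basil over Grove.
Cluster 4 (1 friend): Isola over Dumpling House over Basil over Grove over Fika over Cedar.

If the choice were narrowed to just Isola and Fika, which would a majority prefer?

Ballots ranking Isola above Fika: 2 + 1 + 5 + 1 = 9.
Ballots ranking Fika above Isola: 9 − 9 = 0.
Isola wins the head-to-head 9–0.

Isola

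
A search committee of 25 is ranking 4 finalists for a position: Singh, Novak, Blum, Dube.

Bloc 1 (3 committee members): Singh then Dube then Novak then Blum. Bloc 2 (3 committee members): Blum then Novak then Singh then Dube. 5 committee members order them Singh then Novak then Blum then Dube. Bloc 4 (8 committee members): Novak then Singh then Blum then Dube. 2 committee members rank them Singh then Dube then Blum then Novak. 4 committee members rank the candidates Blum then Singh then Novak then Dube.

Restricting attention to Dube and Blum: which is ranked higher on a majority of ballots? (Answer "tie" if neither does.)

Ballots ranking Dube above Blum: 3 + 2 = 5.
Ballots ranking Blum above Dube: 25 − 5 = 20.
Blum wins the head-to-head 20–5.

Blum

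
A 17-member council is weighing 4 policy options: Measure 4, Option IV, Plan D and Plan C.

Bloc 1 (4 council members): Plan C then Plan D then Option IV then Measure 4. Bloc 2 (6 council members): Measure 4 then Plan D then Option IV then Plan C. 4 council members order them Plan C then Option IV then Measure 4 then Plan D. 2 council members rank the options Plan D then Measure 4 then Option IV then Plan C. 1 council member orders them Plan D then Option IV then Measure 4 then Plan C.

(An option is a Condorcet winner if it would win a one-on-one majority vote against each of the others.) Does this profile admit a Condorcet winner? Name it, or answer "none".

Check each pair by majority over 17 ballots:
Measure 4 vs Option IV: Option IV wins 9–8.
Measure 4 vs Plan D: Measure 4, 10–7.
Measure 4 vs Plan C: Measure 4, 9–8.
Option IV–Plan D: Plan D 13–4.
Option IV vs Plan C: 6+2+1 = 9 for Option IV, 8 for Plan C — Option IV by 9–8.
Plan D vs Plan C: 6+2+1 = 9 for Plan D, 8 for Plan C — Plan D by 9–8.
Every option loses at least once (Measure 4 loses to Option IV; Option IV loses to Plan D; Plan D loses to Measure 4; Plan C loses to Measure 4). The majority relation contains the cycle Measure 4 → Plan D → Option IV → Measure 4, so there is no Condorcet winner.

none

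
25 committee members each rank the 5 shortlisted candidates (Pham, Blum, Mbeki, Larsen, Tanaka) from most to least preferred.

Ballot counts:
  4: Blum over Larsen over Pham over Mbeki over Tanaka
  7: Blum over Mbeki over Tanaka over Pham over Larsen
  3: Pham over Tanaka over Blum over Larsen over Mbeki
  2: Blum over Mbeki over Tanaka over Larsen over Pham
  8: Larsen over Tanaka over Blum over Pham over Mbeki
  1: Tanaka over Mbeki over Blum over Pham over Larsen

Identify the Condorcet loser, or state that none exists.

none

Head-to-head results (25 committee members):
Pham vs Blum: Blum wins 22–3.
Pham vs Mbeki: 15 to 10, Pham.
Pham vs Larsen: Larsen wins 14–11.
Pham vs Tanaka: 4+3 = 7 for Pham, 18 for Tanaka — Tanaka by 18–7.
Blum vs Mbeki: Blum wins 24–1.
Blum vs Larsen: Blum, 17–8.
Blum vs Tanaka: 4+7+2 = 13 for Blum, 12 for Tanaka — Blum by 13–12.
Mbeki–Larsen: Larsen 15–10.
Mbeki vs Tanaka: Mbeki, 13–12.
Larsen vs Tanaka: Tanaka, 13–12.
Every candidate wins at least one matchup (Pham beats Mbeki; Blum beats Pham; Mbeki beats Tanaka; Larsen beats Pham; Tanaka beats Pham), so there is no Condorcet loser.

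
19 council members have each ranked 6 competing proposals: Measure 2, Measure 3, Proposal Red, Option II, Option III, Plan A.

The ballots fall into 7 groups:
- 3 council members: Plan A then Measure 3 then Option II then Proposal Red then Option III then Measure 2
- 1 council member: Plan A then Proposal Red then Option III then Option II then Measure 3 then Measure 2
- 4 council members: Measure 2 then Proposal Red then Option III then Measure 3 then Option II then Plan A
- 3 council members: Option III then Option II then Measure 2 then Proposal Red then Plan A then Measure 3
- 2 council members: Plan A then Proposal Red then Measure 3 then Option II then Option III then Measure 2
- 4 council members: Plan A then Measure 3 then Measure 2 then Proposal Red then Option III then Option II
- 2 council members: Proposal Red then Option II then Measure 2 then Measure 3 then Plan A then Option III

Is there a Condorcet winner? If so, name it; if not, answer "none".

Plan A

Head-to-head results (19 council members):
Measure 2–Measure 3: Measure 3 10–9.
Measure 2 vs Proposal Red: Measure 2 wins 11–8.
Measure 2 vs Option II: Measure 2 is ranked higher on 4+4 = 8 ballots, Option II on 11. Option II wins 11–8.
Measure 2 vs Option III: Measure 2 is ranked higher on 4+4+2 = 10 ballots, Option III on 9. Measure 2 wins 10–9.
Measure 2 vs Plan A: Measure 2 is ranked higher on 4+3+2 = 9 ballots, Plan A on 10. Plan A wins 10–9.
Measure 3–Proposal Red: Proposal Red 12–7.
Measure 3 vs Option II: Measure 3 wins 13–6.
Measure 3–Option III: Measure 3 11–8.
Measure 3 vs Plan A: Plan A wins 13–6.
Proposal Red–Option II: Proposal Red 13–6.
Proposal Red–Option III: Proposal Red 16–3.
Proposal Red vs Plan A: Plan A wins 10–9.
Option II–Option III: Option III 12–7.
Option II vs Plan A: Option II preferred on 4+3+2 = 9 ballots; Plan A wins 10–9.
Option III vs Plan A: Plan A, 12–7.
Plan A beats each of Measure 2, Measure 3, Proposal Red, Option II, Option III — Plan A is the Condorcet winner.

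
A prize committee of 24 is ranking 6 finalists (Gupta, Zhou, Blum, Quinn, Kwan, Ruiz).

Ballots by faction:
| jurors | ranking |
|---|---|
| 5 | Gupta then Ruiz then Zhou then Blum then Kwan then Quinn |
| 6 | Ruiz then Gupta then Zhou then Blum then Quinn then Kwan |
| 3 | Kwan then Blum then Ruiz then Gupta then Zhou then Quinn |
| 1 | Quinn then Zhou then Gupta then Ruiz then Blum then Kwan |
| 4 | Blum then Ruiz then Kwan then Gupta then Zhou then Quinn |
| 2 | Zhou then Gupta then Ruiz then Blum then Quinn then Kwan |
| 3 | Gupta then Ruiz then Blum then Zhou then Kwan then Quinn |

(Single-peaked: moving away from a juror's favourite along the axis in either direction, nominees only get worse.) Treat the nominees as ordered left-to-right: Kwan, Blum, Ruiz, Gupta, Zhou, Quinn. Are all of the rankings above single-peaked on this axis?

yes

Axis positions: Kwan=1, Blum=2, Ruiz=3, Gupta=4, Zhou=5, Quinn=6.
Faction 1 (peak Gupta at position 4): ranking walks positions 4-3-5-2-1-6, expanding outward from the peak — single-peaked.
Faction 2 (peak Ruiz at position 3): ranking walks positions 3-4-5-2-6-1, expanding outward from the peak — single-peaked.
Faction 3 (peak Kwan at position 1): ranking walks positions 1-2-3-4-5-6, expanding outward from the peak — single-peaked.
Faction 4 (peak Quinn at position 6): ranking walks positions 6-5-4-3-2-1, expanding outward from the peak — single-peaked.
Faction 5 (peak Blum at position 2): ranking walks positions 2-3-1-4-5-6, expanding outward from the peak — single-peaked.
Faction 6 (peak Zhou at position 5): ranking walks positions 5-4-3-2-6-1, expanding outward from the peak — single-peaked.
Faction 7 (peak Gupta at position 4): ranking walks positions 4-3-2-5-1-6, expanding outward from the peak — single-peaked.
Every ranking is single-peaked on this axis.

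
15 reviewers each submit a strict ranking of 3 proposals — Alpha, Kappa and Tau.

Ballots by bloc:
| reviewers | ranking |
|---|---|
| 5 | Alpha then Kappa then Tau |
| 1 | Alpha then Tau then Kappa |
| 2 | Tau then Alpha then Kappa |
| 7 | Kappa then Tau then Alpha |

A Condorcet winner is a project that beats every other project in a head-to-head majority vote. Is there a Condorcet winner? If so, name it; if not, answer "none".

none

Pairwise majorities:
Alpha vs Kappa: Alpha preferred on 5+1+2 = 8 ballots; Alpha wins 8–7.
Alpha vs Tau: Alpha is ranked higher on 5+1 = 6 ballots, Tau on 9. Tau wins 9–6.
Kappa vs Tau: Kappa, 12–3.
Each project drops at least one matchup (Alpha loses to Tau; Kappa loses to Alpha; Tau loses to Kappa); the cycle Alpha → Kappa → Tau → Alpha rules out a Condorcet winner.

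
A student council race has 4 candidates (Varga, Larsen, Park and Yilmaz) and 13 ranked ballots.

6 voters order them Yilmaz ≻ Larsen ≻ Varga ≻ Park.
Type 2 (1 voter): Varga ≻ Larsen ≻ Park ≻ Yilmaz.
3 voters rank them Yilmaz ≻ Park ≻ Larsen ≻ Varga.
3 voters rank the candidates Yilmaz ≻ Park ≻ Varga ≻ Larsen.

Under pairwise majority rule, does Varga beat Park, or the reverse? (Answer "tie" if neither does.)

Varga

Ballots ranking Varga above Park: 6 + 1 = 7.
Ballots ranking Park above Varga: 13 − 7 = 6.
Varga wins the head-to-head 7–6.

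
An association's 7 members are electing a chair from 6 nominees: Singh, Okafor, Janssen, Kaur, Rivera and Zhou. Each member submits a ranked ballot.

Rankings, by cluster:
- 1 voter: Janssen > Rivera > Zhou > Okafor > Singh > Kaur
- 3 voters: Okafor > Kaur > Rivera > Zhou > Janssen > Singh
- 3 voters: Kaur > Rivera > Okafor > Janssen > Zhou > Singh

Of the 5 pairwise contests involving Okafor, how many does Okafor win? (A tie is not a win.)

Okafor against each rival (7 voters):
Okafor vs Singh: Okafor, 7–0.
Okafor–Janssen: Okafor 6–1.
Okafor vs Kaur: Okafor wins 4–3.
Okafor vs Rivera: Rivera wins 4–3.
Okafor vs Zhou: Okafor is ranked higher on 3+3 = 6 ballots, Zhou on 1. Okafor wins 6–1.
Okafor beats Singh, Janssen, Kaur, Zhou; loses to Rivera — 4 pairwise wins.

4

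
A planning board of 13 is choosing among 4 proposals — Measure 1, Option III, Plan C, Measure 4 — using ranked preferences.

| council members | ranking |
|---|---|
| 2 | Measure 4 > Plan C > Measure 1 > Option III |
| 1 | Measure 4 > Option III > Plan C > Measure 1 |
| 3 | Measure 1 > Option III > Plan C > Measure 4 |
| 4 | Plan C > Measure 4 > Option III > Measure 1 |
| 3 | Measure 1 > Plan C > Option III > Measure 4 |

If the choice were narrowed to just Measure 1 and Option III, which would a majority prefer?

Ballots ranking Measure 1 above Option III: 2 + 3 + 3 = 8.
Ballots ranking Option III above Measure 1: 13 − 8 = 5.
Measure 1 wins the head-to-head 8–5.

Measure 1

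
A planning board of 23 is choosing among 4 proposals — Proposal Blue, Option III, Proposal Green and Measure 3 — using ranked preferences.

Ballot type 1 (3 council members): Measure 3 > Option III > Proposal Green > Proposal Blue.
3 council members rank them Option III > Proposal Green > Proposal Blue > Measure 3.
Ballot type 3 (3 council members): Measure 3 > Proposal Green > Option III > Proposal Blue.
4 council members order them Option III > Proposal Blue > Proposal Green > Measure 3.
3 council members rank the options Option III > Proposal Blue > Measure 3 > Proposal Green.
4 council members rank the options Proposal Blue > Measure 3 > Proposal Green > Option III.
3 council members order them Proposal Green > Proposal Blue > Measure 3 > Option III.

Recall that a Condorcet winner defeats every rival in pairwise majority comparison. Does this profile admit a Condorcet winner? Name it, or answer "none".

Head-to-head results (23 council members):
Proposal Blue vs Option III: 7 to 16, Option III.
Proposal Blue vs Proposal Green: 4+3+4 = 11 for Proposal Blue, 12 for Proposal Green — Proposal Green by 12–11.
Proposal Blue vs Measure 3: 17 to 6, Proposal Blue.
Option III vs Proposal Green: Option III preferred on 3+3+4+3 = 13 ballots; Option III wins 13–10.
Option III vs Measure 3: Measure 3 wins 13–10.
Proposal Green vs Measure 3: 10 to 13, Measure 3.
Each option drops at least one matchup (Proposal Blue loses to Option III; Option III loses to Measure 3; Proposal Green loses to Option III; Measure 3 loses to Proposal Blue); the cycle Proposal Blue beats Measure 3 beats Option III beats Proposal Blue rules out a Condorcet winner.

none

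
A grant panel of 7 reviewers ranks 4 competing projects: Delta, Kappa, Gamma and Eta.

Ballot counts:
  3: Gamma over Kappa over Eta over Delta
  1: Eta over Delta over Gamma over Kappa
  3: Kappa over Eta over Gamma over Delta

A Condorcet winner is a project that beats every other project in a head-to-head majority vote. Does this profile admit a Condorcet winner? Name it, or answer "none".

Pairwise majorities:
Delta vs Kappa: 1 for Delta, 6 for Kappa — Kappa by 6–1.
Delta vs Gamma: Delta preferred on 1 ballot; Gamma wins 6–1.
Delta vs Eta: Eta, 7–0.
Kappa vs Gamma: Kappa is ranked higher on 3 ballots, Gamma on 4. Gamma wins 4–3.
Kappa–Eta: Kappa 6–1.
Gamma–Eta: Eta 4–3.
No project is unbeaten: Delta loses to Kappa; Kappa loses to Gamma; Gamma loses to Eta; Eta loses to Kappa. In particular Kappa → Eta → Gamma → Kappa is a majority cycle — no Condorcet winner exists.

none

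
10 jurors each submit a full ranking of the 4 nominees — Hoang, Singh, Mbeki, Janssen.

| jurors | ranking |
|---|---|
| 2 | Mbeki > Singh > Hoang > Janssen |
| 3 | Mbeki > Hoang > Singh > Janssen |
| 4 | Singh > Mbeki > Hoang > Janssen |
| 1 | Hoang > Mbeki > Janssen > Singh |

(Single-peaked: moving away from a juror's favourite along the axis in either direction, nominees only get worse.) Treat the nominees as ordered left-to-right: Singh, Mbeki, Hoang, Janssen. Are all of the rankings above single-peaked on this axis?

Axis positions: Singh=1, Mbeki=2, Hoang=3, Janssen=4.
Bloc 1 (peak Mbeki at position 2): ranking walks positions 2-1-3-4, expanding outward from the peak — single-peaked.
Bloc 2 (peak Mbeki at position 2): ranking walks positions 2-3-1-4, expanding outward from the peak — single-peaked.
Bloc 3 (peak Singh at position 1): ranking walks positions 1-2-3-4, expanding outward from the peak — single-peaked.
Bloc 4 (peak Hoang at position 3): ranking walks positions 3-2-4-1, expanding outward from the peak — single-peaked.
Every ranking is single-peaked on this axis.

yes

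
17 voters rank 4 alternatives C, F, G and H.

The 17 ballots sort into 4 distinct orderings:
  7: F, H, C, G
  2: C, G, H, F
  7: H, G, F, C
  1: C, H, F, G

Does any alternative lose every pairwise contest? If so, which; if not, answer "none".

none

Pairwise majorities:
C vs F: F wins 14–3.
C vs G: 10 to 7, C.
C vs H: C is ranked higher on 2+1 = 3 ballots, H on 14. H wins 14–3.
F vs G: 8 to 9, G.
F vs H: F is ranked higher on 7 ballots, H on 10. H wins 10–7.
G vs H: 2 to 15, H.
Each alternative has at least one pairwise win (C beats G; F beats C; G beats F; H beats C) — no Condorcet loser.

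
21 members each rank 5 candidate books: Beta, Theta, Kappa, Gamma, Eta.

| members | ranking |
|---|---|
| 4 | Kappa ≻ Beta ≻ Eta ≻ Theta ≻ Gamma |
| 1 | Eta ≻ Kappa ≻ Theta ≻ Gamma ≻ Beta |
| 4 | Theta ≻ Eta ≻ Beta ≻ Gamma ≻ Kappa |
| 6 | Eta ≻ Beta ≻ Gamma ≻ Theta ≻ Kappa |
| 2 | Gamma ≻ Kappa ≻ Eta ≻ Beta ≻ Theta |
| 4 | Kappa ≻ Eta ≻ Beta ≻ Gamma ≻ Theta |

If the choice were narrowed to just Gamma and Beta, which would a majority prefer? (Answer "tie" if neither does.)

Beta

Ballots ranking Gamma above Beta: 1 + 2 = 3.
Ballots ranking Beta above Gamma: 21 − 3 = 18.
Beta wins the head-to-head 18–3.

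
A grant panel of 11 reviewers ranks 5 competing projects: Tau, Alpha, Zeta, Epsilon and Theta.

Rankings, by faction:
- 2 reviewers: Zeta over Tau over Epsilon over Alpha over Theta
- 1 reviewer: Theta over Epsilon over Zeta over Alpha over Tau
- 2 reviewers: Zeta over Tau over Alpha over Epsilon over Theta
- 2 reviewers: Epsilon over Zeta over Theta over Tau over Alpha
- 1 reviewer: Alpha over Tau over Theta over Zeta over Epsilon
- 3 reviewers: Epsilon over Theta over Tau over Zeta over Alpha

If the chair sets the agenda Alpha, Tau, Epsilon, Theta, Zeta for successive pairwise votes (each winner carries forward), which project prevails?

Round 1: Alpha vs Tau — 2–9, Tau advances.
Round 2: Tau vs Epsilon — 5–6, Epsilon advances.
Round 3: Epsilon vs Theta — 9–2, Epsilon advances.
Round 4: Epsilon vs Zeta — 6–5, Epsilon advances.
The agenda winner is Epsilon.

Epsilon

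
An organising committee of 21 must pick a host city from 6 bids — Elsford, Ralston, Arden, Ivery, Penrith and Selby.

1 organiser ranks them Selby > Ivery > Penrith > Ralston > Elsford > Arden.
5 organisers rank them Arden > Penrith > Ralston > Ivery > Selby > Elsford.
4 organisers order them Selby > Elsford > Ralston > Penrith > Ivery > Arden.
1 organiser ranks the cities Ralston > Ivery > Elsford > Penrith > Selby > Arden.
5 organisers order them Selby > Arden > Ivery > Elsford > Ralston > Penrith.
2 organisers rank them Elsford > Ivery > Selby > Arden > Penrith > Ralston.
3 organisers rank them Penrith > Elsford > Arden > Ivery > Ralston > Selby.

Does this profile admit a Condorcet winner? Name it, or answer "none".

none

Head-to-head results (21 organisers):
Elsford vs Ralston: Elsford, 14–7.
Elsford vs Arden: Elsford, 11–10.
Elsford–Ivery: Ivery 12–9.
Elsford vs Penrith: Elsford, 12–9.
Elsford vs Selby: Selby wins 15–6.
Ralston vs Arden: Arden wins 15–6.
Ralston vs Ivery: Ivery wins 11–10.
Ralston vs Penrith: Penrith, 11–10.
Ralston vs Selby: Selby wins 12–9.
Arden–Ivery: Arden 13–8.
Arden vs Penrith: Arden, 12–9.
Arden vs Selby: Selby wins 13–8.
Ivery vs Penrith: Penrith wins 12–9.
Ivery vs Selby: Ivery wins 11–10.
Penrith vs Selby: Selby wins 12–9.
No city is unbeaten: Elsford loses to Ivery; Ralston loses to Elsford; Arden loses to Elsford; Ivery loses to Arden; Penrith loses to Elsford; Selby loses to Ivery. In particular Elsford beats Arden beats Ivery beats Elsford is a majority cycle — no Condorcet winner exists.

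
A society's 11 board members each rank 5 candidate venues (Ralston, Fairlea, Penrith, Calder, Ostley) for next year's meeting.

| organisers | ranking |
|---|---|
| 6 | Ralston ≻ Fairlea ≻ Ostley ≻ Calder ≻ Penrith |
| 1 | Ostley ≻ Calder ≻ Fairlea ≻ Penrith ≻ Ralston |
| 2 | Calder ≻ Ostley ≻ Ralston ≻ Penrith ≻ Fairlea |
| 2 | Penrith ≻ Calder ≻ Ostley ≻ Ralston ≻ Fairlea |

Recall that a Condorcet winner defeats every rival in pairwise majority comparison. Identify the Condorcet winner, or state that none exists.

Ralston

Check each pair by majority over 11 ballots:
Ralston vs Fairlea: 10 to 1, Ralston.
Ralston vs Penrith: 8 to 3, Ralston.
Ralston vs Calder: 6 to 5, Ralston.
Ralston vs Ostley: Ralston is ranked higher on 6 ballots, Ostley on 5. Ralston wins 6–5.
Fairlea vs Penrith: Fairlea preferred on 6+1 = 7 ballots; Fairlea wins 7–4.
Fairlea vs Calder: 6 to 5, Fairlea.
Fairlea vs Ostley: 6 to 5, Fairlea.
Penrith vs Calder: Penrith preferred on 2 ballots; Calder wins 9–2.
Penrith vs Ostley: 2 to 9, Ostley.
Calder vs Ostley: Calder preferred on 2+2 = 4 ballots; Ostley wins 7–4.
Only Ralston has no losses; Ralston is the Condorcet winner.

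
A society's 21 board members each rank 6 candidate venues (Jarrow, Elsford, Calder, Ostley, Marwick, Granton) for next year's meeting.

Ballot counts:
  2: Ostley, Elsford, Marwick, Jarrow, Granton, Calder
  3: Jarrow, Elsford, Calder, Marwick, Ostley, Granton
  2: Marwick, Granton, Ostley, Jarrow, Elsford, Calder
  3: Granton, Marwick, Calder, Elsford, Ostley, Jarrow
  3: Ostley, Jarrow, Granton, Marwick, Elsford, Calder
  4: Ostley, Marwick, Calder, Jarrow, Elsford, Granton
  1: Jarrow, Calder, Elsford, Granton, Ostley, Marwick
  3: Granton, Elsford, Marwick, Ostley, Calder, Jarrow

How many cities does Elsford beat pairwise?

Elsford against each rival (21 organisers):
Elsford–Jarrow: Jarrow 13–8.
Elsford vs Calder: Elsford wins 13–8.
Elsford–Ostley: Ostley 11–10.
Elsford vs Marwick: Marwick wins 12–9.
Elsford–Granton: Granton 11–10.
Elsford beats Calder; loses to Jarrow, Ostley, Marwick, Granton — 1 pairwise win.

1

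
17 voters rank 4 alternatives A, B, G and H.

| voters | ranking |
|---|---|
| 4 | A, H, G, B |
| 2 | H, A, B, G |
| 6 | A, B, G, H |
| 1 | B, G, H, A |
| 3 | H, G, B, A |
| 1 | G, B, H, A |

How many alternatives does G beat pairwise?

0

G against each rival (17 voters):
G vs A: A, 12–5.
G vs B: G is ranked higher on 4+3+1 = 8 ballots, B on 9. B wins 9–8.
G vs H: 8 to 9, H.
G beats no one; loses to A, B, H — 0 pairwise wins.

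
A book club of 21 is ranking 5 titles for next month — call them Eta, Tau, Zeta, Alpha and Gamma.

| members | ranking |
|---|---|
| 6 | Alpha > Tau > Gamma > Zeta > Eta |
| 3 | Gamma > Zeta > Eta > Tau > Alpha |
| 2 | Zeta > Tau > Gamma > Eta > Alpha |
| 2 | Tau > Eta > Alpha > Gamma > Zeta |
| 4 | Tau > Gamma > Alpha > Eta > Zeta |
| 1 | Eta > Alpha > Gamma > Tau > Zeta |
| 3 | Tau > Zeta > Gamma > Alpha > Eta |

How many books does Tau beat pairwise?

Tau against each rival (21 members):
Tau vs Eta: 17 to 4, Tau.
Tau vs Zeta: 6+2+4+1+3 = 16 for Tau, 5 for Zeta — Tau by 16–5.
Tau vs Alpha: Tau preferred on 3+2+2+4+3 = 14 ballots; Tau wins 14–7.
Tau vs Gamma: Tau, 17–4.
Tau beats Eta, Zeta, Alpha, Gamma — 4 pairwise wins.

4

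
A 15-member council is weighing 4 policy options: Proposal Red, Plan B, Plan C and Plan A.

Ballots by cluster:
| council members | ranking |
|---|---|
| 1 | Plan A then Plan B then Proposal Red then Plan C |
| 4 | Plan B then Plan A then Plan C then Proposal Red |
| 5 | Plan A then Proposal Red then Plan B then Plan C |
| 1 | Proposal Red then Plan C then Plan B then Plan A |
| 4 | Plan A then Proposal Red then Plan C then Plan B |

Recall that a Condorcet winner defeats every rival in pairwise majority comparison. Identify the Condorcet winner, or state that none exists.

Check each pair by majority over 15 ballots:
Proposal Red vs Plan B: 5+1+4 = 10 for Proposal Red, 5 for Plan B — Proposal Red by 10–5.
Proposal Red–Plan C: Proposal Red 11–4.
Proposal Red vs Plan A: Proposal Red is ranked higher on 1 ballot, Plan A on 14. Plan A wins 14–1.
Plan B vs Plan C: 10 to 5, Plan B.
Plan B vs Plan A: Plan A wins 10–5.
Plan C vs Plan A: 1 to 14, Plan A.
Only Plan A has no losses; Plan A is the Condorcet winner.

Plan A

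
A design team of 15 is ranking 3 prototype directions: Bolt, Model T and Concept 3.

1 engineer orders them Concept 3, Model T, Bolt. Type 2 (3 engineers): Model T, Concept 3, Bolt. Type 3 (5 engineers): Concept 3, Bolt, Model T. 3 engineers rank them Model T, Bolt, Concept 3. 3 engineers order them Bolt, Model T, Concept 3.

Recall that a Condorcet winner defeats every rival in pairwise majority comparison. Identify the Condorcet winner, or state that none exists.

none

Pairwise majorities:
Bolt–Model T: Bolt 8–7.
Bolt vs Concept 3: Concept 3 wins 9–6.
Model T–Concept 3: Model T 9–6.
Each design drops at least one matchup (Bolt loses to Concept 3; Model T loses to Bolt; Concept 3 loses to Model T); the cycle Bolt > Model T > Concept 3 > Bolt rules out a Condorcet winner.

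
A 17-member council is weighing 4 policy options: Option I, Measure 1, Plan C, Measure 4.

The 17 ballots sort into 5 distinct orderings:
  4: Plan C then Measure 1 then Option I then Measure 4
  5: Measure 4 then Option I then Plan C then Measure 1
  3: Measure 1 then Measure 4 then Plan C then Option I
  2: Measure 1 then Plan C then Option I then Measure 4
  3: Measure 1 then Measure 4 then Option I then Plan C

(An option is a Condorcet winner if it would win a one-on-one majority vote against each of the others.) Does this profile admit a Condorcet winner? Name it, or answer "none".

Pairwise majorities:
Option I–Measure 1: Measure 1 12–5.
Option I vs Plan C: Option I preferred on 5+3 = 8 ballots; Plan C wins 9–8.
Option I vs Measure 4: 4+2 = 6 for Option I, 11 for Measure 4 — Measure 4 by 11–6.
Measure 1 vs Plan C: 8 to 9, Plan C.
Measure 1–Measure 4: Measure 1 12–5.
Plan C vs Measure 4: 4+2 = 6 for Plan C, 11 for Measure 4 — Measure 4 by 11–6.
Every option loses at least once (Option I loses to Measure 1; Measure 1 loses to Plan C; Plan C loses to Measure 4; Measure 4 loses to Measure 1). The majority relation contains the cycle Measure 1 → Measure 4 → Plan C → Measure 1, so there is no Condorcet winner.

none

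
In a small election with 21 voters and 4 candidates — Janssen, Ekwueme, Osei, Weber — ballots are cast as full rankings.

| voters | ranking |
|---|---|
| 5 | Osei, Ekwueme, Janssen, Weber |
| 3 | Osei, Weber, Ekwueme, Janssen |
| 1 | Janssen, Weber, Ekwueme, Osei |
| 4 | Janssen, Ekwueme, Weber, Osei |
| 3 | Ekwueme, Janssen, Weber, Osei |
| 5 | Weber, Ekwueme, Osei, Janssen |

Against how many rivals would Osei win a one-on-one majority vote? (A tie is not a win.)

1

Osei against each rival (21 voters):
Osei vs Janssen: Osei, 13–8.
Osei vs Ekwueme: 8 to 13, Ekwueme.
Osei vs Weber: Weber wins 13–8.
Osei beats Janssen; loses to Ekwueme, Weber — 1 pairwise win.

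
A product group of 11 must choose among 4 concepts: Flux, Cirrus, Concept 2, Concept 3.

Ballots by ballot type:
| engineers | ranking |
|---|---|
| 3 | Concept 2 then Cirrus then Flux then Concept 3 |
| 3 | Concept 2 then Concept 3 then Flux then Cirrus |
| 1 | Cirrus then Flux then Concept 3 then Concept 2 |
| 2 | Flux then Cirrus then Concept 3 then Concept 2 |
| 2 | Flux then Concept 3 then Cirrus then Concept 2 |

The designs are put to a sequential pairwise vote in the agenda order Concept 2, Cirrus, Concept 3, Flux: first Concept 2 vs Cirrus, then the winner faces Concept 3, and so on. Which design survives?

Concept 2

Round 1: Concept 2 vs Cirrus — 6–5, Concept 2 advances.
Round 2: Concept 2 vs Concept 3 — 6–5, Concept 2 advances.
Round 3: Concept 2 vs Flux — 6–5, Concept 2 advances.
Concept 2 survives the agenda.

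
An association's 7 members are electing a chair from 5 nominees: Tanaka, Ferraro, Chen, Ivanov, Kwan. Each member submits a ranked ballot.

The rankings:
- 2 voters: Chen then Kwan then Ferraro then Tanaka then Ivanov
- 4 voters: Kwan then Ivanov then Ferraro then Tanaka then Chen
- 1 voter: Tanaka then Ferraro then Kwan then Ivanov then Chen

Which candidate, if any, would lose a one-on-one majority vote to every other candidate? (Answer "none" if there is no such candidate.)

Head-to-head results (7 voters):
Tanaka vs Ferraro: Ferraro wins 6–1.
Tanaka vs Chen: Tanaka, 5–2.
Tanaka vs Ivanov: 3 to 4, Ivanov.
Tanaka vs Kwan: Kwan wins 6–1.
Ferraro vs Chen: 5 to 2, Ferraro.
Ferraro vs Ivanov: Ivanov wins 4–3.
Ferraro vs Kwan: Kwan wins 6–1.
Chen–Ivanov: Ivanov 5–2.
Chen vs Kwan: Kwan wins 5–2.
Ivanov–Kwan: Kwan 7–0.
Chen is beaten in every head-to-head and is the Condorcet loser.

Chen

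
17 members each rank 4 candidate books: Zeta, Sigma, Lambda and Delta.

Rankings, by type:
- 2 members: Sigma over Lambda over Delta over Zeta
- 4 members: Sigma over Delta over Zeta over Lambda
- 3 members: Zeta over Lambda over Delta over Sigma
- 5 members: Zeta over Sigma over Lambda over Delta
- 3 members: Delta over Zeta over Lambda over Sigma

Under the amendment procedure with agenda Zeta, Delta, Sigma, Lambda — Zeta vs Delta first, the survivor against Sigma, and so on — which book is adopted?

Round 1: Zeta vs Delta — 8–9, Delta advances.
Round 2: Delta vs Sigma — 6–11, Sigma advances.
Round 3: Sigma vs Lambda — 11–6, Sigma advances.
The agenda winner is Sigma.

Sigma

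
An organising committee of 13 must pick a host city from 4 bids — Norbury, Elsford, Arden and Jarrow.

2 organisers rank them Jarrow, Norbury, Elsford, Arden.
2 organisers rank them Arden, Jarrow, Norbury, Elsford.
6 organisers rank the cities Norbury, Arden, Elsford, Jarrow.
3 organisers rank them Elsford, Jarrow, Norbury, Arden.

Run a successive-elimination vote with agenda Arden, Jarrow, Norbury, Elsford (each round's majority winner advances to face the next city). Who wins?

Norbury

Round 1: Arden vs Jarrow — 8–5, Arden advances.
Round 2: Arden vs Norbury — 2–11, Norbury advances.
Round 3: Norbury vs Elsford — 10–3, Norbury advances.
Norbury survives the agenda.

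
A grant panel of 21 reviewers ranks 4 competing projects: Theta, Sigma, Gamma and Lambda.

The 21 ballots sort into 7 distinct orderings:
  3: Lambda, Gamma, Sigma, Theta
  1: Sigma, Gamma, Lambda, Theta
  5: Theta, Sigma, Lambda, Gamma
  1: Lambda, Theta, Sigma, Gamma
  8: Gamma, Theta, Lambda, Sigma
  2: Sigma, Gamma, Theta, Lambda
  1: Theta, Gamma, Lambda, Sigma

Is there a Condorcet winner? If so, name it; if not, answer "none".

Gamma

Check each pair by majority over 21 ballots:
Theta vs Sigma: Theta preferred on 5+1+8+1 = 15 ballots; Theta wins 15–6.
Theta–Gamma: Gamma 14–7.
Theta vs Lambda: Theta preferred on 5+8+2+1 = 16 ballots; Theta wins 16–5.
Sigma vs Gamma: 9 to 12, Gamma.
Sigma vs Lambda: 8 to 13, Lambda.
Gamma vs Lambda: Gamma, 12–9.
Only Gamma has no losses; Gamma is the Condorcet winner.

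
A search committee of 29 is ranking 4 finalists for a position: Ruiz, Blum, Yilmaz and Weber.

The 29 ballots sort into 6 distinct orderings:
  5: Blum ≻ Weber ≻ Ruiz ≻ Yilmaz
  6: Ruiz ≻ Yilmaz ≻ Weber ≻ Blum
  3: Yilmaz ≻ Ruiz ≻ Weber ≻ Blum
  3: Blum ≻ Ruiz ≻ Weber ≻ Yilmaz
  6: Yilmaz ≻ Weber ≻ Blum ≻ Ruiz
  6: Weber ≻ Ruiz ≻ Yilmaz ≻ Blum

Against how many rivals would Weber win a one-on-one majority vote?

Weber against each rival (29 committee members):
Weber vs Ruiz: Weber wins 17–12.
Weber vs Blum: 6+3+6+6 = 21 for Weber, 8 for Blum — Weber by 21–8.
Weber–Yilmaz: Yilmaz 15–14.
Weber beats Ruiz, Blum; loses to Yilmaz — 2 pairwise wins.

2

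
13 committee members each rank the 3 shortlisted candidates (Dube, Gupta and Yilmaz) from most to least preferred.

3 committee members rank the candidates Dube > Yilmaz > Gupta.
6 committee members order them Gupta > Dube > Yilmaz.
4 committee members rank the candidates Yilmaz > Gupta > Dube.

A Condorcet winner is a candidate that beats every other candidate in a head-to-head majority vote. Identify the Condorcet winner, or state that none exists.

none

Pairwise majorities:
Dube vs Gupta: Gupta, 10–3.
Dube–Yilmaz: Dube 9–4.
Gupta–Yilmaz: Yilmaz 7–6.
Each candidate drops at least one matchup (Dube loses to Gupta; Gupta loses to Yilmaz; Yilmaz loses to Dube); the cycle Dube beats Yilmaz beats Gupta beats Dube rules out a Condorcet winner.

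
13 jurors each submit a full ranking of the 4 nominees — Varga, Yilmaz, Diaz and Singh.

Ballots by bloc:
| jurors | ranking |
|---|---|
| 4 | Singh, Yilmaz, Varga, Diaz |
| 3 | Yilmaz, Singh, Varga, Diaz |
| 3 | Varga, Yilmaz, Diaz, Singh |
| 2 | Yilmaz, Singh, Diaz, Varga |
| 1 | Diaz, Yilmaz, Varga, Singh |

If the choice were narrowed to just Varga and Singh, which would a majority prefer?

Singh

Ballots ranking Varga above Singh: 3 + 1 = 4.
Ballots ranking Singh above Varga: 13 − 4 = 9.
Singh wins the head-to-head 9–4.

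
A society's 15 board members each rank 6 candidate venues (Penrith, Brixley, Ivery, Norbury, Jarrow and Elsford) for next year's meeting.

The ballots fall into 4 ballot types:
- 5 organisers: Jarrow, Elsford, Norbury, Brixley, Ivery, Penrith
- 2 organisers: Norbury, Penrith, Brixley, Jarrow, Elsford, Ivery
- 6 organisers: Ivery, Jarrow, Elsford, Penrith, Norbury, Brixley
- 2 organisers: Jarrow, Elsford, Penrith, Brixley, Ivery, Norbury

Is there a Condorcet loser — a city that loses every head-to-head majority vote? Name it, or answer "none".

none

Head-to-head results (15 organisers):
Penrith vs Brixley: Penrith, 10–5.
Penrith vs Ivery: 4 to 11, Ivery.
Penrith vs Norbury: Penrith is ranked higher on 6+2 = 8 ballots, Norbury on 7. Penrith wins 8–7.
Penrith vs Jarrow: Penrith preferred on 2 ballots; Jarrow wins 13–2.
Penrith vs Elsford: 2 for Penrith, 13 for Elsford — Elsford by 13–2.
Brixley vs Ivery: Brixley wins 9–6.
Brixley vs Norbury: 2 for Brixley, 13 for Norbury — Norbury by 13–2.
Brixley vs Jarrow: Brixley preferred on 2 ballots; Jarrow wins 13–2.
Brixley–Elsford: Elsford 13–2.
Ivery vs Norbury: Ivery, 8–7.
Ivery vs Jarrow: Jarrow, 9–6.
Ivery vs Elsford: Ivery is ranked higher on 6 ballots, Elsford on 9. Elsford wins 9–6.
Norbury vs Jarrow: Norbury preferred on 2 ballots; Jarrow wins 13–2.
Norbury–Elsford: Elsford 13–2.
Jarrow vs Elsford: Jarrow is ranked higher on 5+2+6+2 = 15 ballots, Elsford on 0. Jarrow wins 15–0.
Each city has at least one pairwise win (Penrith beats Brixley; Brixley beats Ivery; Ivery beats Penrith; Norbury beats Brixley; Jarrow beats Penrith; Elsford beats Penrith) — no Condorcet loser.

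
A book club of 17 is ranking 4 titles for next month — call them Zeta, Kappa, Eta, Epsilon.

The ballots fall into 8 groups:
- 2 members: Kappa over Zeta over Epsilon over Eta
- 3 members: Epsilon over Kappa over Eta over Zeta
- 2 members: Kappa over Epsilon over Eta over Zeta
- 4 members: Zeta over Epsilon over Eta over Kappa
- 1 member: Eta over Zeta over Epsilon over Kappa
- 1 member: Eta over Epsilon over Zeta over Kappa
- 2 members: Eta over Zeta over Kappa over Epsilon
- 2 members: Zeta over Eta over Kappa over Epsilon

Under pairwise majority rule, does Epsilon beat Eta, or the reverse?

Ballots ranking Epsilon above Eta: 2 + 3 + 2 + 4 = 11.
Ballots ranking Eta above Epsilon: 17 − 11 = 6.
Epsilon wins the head-to-head 11–6.

Epsilon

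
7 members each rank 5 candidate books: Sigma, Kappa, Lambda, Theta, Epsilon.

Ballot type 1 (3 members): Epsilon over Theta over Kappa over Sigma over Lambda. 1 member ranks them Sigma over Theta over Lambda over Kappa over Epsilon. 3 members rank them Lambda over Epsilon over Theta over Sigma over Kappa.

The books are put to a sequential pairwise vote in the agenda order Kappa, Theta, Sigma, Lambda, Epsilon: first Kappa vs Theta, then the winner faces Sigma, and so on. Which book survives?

Epsilon

Round 1: Kappa vs Theta — 0–7, Theta advances.
Round 2: Theta vs Sigma — 6–1, Theta advances.
Round 3: Theta vs Lambda — 4–3, Theta advances.
Round 4: Theta vs Epsilon — 1–6, Epsilon advances.
Epsilon survives the agenda.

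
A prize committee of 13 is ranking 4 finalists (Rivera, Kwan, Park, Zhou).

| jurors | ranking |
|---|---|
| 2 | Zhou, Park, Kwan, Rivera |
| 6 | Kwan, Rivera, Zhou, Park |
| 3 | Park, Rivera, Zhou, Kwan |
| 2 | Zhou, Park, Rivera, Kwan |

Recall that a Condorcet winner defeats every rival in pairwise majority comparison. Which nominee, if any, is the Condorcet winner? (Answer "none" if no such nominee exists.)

none

Check each pair by majority over 13 ballots:
Rivera vs Kwan: Kwan wins 8–5.
Rivera–Park: Park 7–6.
Rivera vs Zhou: 9 to 4, Rivera.
Kwan–Park: Park 7–6.
Kwan vs Zhou: Kwan preferred on 6 ballots; Zhou wins 7–6.
Park vs Zhou: Zhou wins 10–3.
No nominee is unbeaten: Rivera loses to Kwan; Kwan loses to Park; Park loses to Zhou; Zhou loses to Rivera. In particular Rivera beats Zhou beats Kwan beats Rivera is a majority cycle — no Condorcet winner exists.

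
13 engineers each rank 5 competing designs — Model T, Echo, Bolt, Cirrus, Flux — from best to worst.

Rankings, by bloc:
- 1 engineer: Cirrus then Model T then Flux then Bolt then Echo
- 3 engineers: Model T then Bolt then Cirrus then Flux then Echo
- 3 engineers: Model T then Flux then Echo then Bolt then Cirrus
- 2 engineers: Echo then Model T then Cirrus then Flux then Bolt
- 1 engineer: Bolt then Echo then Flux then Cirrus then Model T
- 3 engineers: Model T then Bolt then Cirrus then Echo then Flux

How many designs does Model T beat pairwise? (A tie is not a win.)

4

Model T against each rival (13 engineers):
Model T vs Echo: Model T is ranked higher on 1+3+3+3 = 10 ballots, Echo on 3. Model T wins 10–3.
Model T vs Bolt: Model T preferred on 1+3+3+2+3 = 12 ballots; Model T wins 12–1.
Model T vs Cirrus: 3+3+2+3 = 11 for Model T, 2 for Cirrus — Model T by 11–2.
Model T vs Flux: Model T wins 12–1.
Model T beats Echo, Bolt, Cirrus, Flux — 4 pairwise wins.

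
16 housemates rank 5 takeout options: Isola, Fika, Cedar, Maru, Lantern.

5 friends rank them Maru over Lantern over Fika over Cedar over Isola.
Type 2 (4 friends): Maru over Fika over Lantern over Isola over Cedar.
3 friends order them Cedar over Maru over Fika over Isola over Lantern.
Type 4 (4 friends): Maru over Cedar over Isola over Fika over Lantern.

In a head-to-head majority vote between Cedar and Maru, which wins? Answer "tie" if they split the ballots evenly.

Ballots ranking Cedar above Maru: 3.
Ballots ranking Maru above Cedar: 16 − 3 = 13.
Maru wins the head-to-head 13–3.

Maru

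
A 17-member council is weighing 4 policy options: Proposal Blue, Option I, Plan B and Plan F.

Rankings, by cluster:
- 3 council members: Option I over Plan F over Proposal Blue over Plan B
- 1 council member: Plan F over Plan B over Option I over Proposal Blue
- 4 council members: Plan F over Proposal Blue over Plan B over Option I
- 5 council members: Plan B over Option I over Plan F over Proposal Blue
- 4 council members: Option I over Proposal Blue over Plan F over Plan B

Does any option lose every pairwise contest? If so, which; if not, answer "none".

none

Head-to-head results (17 council members):
Proposal Blue vs Option I: Proposal Blue is ranked higher on 4 ballots, Option I on 13. Option I wins 13–4.
Proposal Blue vs Plan B: Proposal Blue, 11–6.
Proposal Blue vs Plan F: Proposal Blue is ranked higher on 4 ballots, Plan F on 13. Plan F wins 13–4.
Option I vs Plan B: 7 to 10, Plan B.
Option I vs Plan F: Option I wins 12–5.
Plan B vs Plan F: Plan B preferred on 5 ballots; Plan F wins 12–5.
No option is winless: Proposal Blue beats Plan B; Option I beats Proposal Blue; Plan B beats Option I; Plan F beats Proposal Blue. There is no Condorcet loser.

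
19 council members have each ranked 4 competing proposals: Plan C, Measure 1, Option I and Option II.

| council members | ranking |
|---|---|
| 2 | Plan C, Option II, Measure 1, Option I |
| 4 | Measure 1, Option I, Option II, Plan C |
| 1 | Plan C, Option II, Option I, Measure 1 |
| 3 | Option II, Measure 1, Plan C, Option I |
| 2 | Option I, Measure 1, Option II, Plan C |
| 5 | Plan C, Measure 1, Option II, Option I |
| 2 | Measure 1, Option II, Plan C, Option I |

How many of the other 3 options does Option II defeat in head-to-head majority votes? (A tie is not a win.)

2

Option II against each rival (19 council members):
Option II vs Plan C: Option II wins 11–8.
Option II vs Measure 1: 6 to 13, Measure 1.
Option II vs Option I: Option II preferred on 2+1+3+5+2 = 13 ballots; Option II wins 13–6.
Option II beats Plan C, Option I; loses to Measure 1 — 2 pairwise wins.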